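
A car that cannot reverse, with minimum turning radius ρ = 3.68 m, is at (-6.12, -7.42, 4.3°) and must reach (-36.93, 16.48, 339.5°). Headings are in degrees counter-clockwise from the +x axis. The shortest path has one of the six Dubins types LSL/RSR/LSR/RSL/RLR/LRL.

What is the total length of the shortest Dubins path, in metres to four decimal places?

57.3235 m

Let ψ = atan2(Δy, Δx) = atan2(23.90, -30.81) = 142.1985° be the start→goal bearing.
Normalize: d = |goal − start| / ρ = 38.993155/3.68 = 10.595966, α = (θ_start − ψ) mod 360° = 222.1015° = 3.876403 rad, β = (θ_goal − ψ) mod 360° = 197.3015° = 3.443561 rad.
Common terms: sin α = -0.670446, cos α = -0.741958, sin β = -0.297400, cos β = -0.954753, cos(α−β) = 0.907777, d² = 112.274493. Work in radians in the unit-radius frame; every candidate has L = ρ·(t + p + q).
LSL: p² = 2 + d² − 2cos(α−β) + 2d(sin α − sin β) = 104.553371; p = √p² = 10.225134; φ = atan2(cos β − cos α, d + sin α − sin β) = -0.020812 rad; t = (φ − α) mod 2π = 2.385970 rad, q = (β − φ) mod 2π = 3.464374 rad → L = 3.68·(2.385970 + 10.225134 + 3.464374) = 3.68·16.075478 = 59.157759 m
RSR: p² = 2 + d² − 2cos(α−β) + 2d(sin β − sin α) = 120.364506; p = √p² = 10.971076; φ = atan2(cos α − cos β, d − sin α + sin β) = 0.019397 rad; t = (α − φ) mod 2π = 3.857006 rad, q = (φ − β) mod 2π = 2.859021 rad → L = 3.68·(3.857006 + 10.971076 + 2.859021) = 3.68·17.687103 = 65.088538 m
LSR: p² = d² − 2 + 2cos(α−β) + 2d(sin α + sin β) = 91.579508; p = √p² = 9.569718; φ = atan2(−cos α − cos β, d + sin α + sin β) − atan2(−2, p) = 0.380461 rad; t = (φ − α) mod 2π = 2.787243 rad, q = (φ − β) mod 2π = 3.220085 rad → L = 3.68·(2.787243 + 9.569718 + 3.220085) = 3.68·15.577046 = 57.323530 m
RSL: p² = d² − 2 + 2cos(α−β) − 2d(sin α + sin β) = 132.600589; p = √p² = 11.515233; φ = atan2(cos α + cos β, d − sin α − sin β) − atan2(2, p) = -0.317654 rad; t = (α − φ) mod 2π = 4.194057 rad, q = (β − φ) mod 2π = 3.761215 rad → L = 3.68·(4.194057 + 11.515233 + 3.761215) = 3.68·19.470505 = 71.651458 m
RLR: c = (6 − d² + 2cos(α−β) + 2d(sin α − sin β))/8 = -14.045563, |c| > 1 → infeasible
LRL: c = (6 − d² + 2cos(α−β) − 2d(sin α − sin β))/8 = -12.069171, |c| > 1 → infeasible
Shortest: LSR with L = 57.323530 m ≈ 57.3235 m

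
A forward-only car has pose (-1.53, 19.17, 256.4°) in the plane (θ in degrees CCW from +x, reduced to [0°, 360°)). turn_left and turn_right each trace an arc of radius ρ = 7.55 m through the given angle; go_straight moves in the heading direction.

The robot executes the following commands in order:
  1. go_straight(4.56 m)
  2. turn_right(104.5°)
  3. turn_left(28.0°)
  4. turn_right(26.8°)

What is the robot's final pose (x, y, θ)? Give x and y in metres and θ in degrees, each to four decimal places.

(-20.4424, 11.5600, 153.1000°)

set_pose: (x, y, θ) = (-1.5300, 19.1700, 256.4000°), ρ = 7.55
go_straight(4.56): x += 4.56·cos θ, y += 4.56·sin θ → (-2.6022, 14.7379, 256.4000°)
turn_right(104.5°): centre at ρ to the right, rotate −104.5° → (-13.4967, 9.8531, 151.9000°)
turn_left(28.0°): centre at ρ to the left, rotate +28.0° → (-17.0397, 10.7431, 179.9000°)
turn_right(26.8°): centre at ρ to the right, rotate −26.8° → (-20.4424, 11.5600, 153.1000°)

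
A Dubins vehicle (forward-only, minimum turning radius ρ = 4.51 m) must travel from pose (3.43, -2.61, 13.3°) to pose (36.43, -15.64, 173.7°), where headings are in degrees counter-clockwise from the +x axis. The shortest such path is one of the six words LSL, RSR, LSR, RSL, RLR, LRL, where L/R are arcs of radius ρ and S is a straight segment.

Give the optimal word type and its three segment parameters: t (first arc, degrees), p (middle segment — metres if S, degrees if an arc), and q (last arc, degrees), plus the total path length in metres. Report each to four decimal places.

RSR: t = 20.6005°, p = 32.7227 m, q = 178.9995°, L = 48.4340 m

Let ψ = atan2(Δy, Δx) = atan2(-13.03, 33.00) = -21.5465° be the start→goal bearing.
Normalize: d = |goal − start| / ρ = 35.479302/4.51 = 7.866808, α = (θ_start − ψ) mod 360° = 34.8465° = 0.608186 rad, β = (θ_goal − ψ) mod 360° = 195.2465° = 3.407694 rad.
Common terms: sin α = 0.571380, cos α = 0.820686, sin β = -0.262972, cos β = -0.964803, cos(α−β) = -0.942057, d² = 61.886662. Work in radians in the unit-radius frame; every candidate has L = ρ·(t + p + q).
LSL: p² = 2 + d² − 2cos(α−β) + 2d(sin α − sin β) = 78.898157; p = √p² = 8.882463; φ = atan2(cos β − cos α, d + sin α − sin β) = -0.202392 rad; t = (φ − α) mod 2π = 5.472607 rad, q = (β − φ) mod 2π = 3.610086 rad → L = 4.51·(5.472607 + 8.882463 + 3.610086) = 4.51·17.965157 = 81.022857 m
RSR: p² = 2 + d² − 2cos(α−β) + 2d(sin β − sin α) = 52.643398; p = √p² = 7.255577; φ = atan2(cos α − cos β, d − sin α + sin β) = 0.248639 rad; t = (α − φ) mod 2π = 0.359547 rad, q = (φ − β) mod 2π = 3.124130 rad → L = 4.51·(0.359547 + 7.255577 + 3.124130) = 4.51·10.739254 = 48.434036 m
LSR: p² = d² − 2 + 2cos(α−β) + 2d(sin α + sin β) = 62.854912; p = √p² = 7.928109; φ = atan2(−cos α − cos β, d + sin α + sin β) − atan2(−2, p) = 0.264738 rad; t = (φ − α) mod 2π = 5.939737 rad, q = (φ − β) mod 2π = 3.140229 rad → L = 4.51·(5.939737 + 7.928109 + 3.140229) = 4.51·17.008075 = 76.706417 m
RSL: p² = d² − 2 + 2cos(α−β) − 2d(sin α + sin β) = 53.150182; p = √p² = 7.290417; φ = atan2(cos α + cos β, d − sin α − sin β) − atan2(2, p) = -0.286811 rad; t = (α − φ) mod 2π = 0.894997 rad, q = (β − φ) mod 2π = 3.694505 rad → L = 4.51·(0.894997 + 7.290417 + 3.694505) = 4.51·11.879919 = 53.578436 m
RLR: c = (6 − d² + 2cos(α−β) + 2d(sin α − sin β))/8 = -5.580425, |c| > 1 → infeasible
LRL: c = (6 − d² + 2cos(α−β) − 2d(sin α − sin β))/8 = -8.862270, |c| > 1 → infeasible
Shortest: RSR with L = 48.434036 m ≈ 48.4340 m
Convert RSR to answer units (arcs ×180/π): t = 0.359547·180/π = 20.6005°, p = ρ·p = 4.51·7.255577 = 32.7227 m, q = 3.124130·180/π = 178.9995°, L = 48.4340 m.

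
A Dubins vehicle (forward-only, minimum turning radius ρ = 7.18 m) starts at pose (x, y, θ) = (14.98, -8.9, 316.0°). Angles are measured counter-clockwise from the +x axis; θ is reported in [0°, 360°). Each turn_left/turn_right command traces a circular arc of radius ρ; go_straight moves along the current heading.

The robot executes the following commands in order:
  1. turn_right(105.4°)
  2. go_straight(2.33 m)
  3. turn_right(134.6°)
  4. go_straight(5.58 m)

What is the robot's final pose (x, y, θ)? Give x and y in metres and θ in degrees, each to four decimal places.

(2.3700, -8.0997, 76.0000°)

set_pose: (x, y, θ) = (14.9800, -8.9000, 316.0000°), ρ = 7.18
turn_right(105.4°): centre at ρ to the right, rotate −105.4° → (13.6473, -20.2450, 210.6000°)
go_straight(2.33): x += 2.33·cos θ, y += 2.33·sin θ → (11.6417, -21.4311, 210.6000°)
turn_right(134.6°): centre at ρ to the right, rotate −134.6° → (1.0201, -13.5139, 76.0000°)
go_straight(5.58): x += 5.58·cos θ, y += 5.58·sin θ → (2.3700, -8.0997, 76.0000°)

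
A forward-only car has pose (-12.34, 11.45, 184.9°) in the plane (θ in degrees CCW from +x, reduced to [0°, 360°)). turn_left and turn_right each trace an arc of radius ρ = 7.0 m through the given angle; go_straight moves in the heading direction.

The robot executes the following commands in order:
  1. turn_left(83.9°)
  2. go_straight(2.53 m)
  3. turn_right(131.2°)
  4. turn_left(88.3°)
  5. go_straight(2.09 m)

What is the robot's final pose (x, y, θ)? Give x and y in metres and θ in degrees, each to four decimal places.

set_pose: (x, y, θ) = (-12.3400, 11.4500, 184.9000°), ρ = 7.0
turn_left(83.9°): centre at ρ to the left, rotate +83.9° → (-18.7405, 4.6222, 268.8000°)
go_straight(2.53): x += 2.53·cos θ, y += 2.53·sin θ → (-18.7935, 2.0927, 268.8000°)
turn_right(131.2°): centre at ρ to the right, rotate −131.2° → (-30.5121, -2.9299, 137.6000°)
turn_left(88.3°): centre at ρ to the left, rotate +88.3° → (-40.2591, -3.2277, 225.9000°)
go_straight(2.09): x += 2.09·cos θ, y += 2.09·sin θ → (-41.7136, -4.7285, 225.9000°)

(-41.7136, -4.7285, 225.9000°)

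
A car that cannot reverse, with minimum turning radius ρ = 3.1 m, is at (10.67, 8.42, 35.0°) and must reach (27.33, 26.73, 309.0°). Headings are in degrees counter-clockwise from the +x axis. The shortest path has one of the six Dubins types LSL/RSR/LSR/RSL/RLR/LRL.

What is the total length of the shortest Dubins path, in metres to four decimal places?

27.3558 m

Let ψ = atan2(Δy, Δx) = atan2(18.31, 16.66) = 47.7014° be the start→goal bearing.
Normalize: d = |goal − start| / ρ = 24.755034/3.1 = 7.985495, α = (θ_start − ψ) mod 360° = 347.2986° = 6.061504 rad, β = (θ_goal − ψ) mod 360° = 261.2986° = 4.560521 rad.
Common terms: sin α = -0.219870, cos α = 0.975529, sin β = -0.988490, cos β = -0.151285, cos(α−β) = 0.069756, d² = 63.768127. Work in radians in the unit-radius frame; every candidate has L = ρ·(t + p + q).
LSL: p² = 2 + d² − 2cos(α−β) + 2d(sin α − sin β) = 77.904238; p = √p² = 8.826338; φ = atan2(cos β − cos α, d + sin α − sin β) = -0.128014 rad; t = (φ − α) mod 2π = 0.093667 rad, q = (β − φ) mod 2π = 4.688535 rad → L = 3.1·(0.093667 + 8.826338 + 4.688535) = 3.1·13.608540 = 42.186474 m
RSR: p² = 2 + d² − 2cos(α−β) + 2d(sin β − sin α) = 53.352990; p = √p² = 7.304313; φ = atan2(cos α − cos β, d − sin α + sin β) = 0.154885 rad; t = (α − φ) mod 2π = 5.906619 rad, q = (φ − β) mod 2π = 1.877550 rad → L = 3.1·(5.906619 + 7.304313 + 1.877550) = 3.1·15.088482 = 46.774293 m
LSR: p² = d² − 2 + 2cos(α−β) + 2d(sin α + sin β) = 42.608931; p = √p² = 6.527552; φ = atan2(−cos α − cos β, d + sin α + sin β) − atan2(−2, p) = 0.176285 rad; t = (φ − α) mod 2π = 0.397966 rad, q = (φ − β) mod 2π = 1.898950 rad → L = 3.1·(0.397966 + 6.527552 + 1.898950) = 3.1·8.824468 = 27.355850 m
RSL: p² = d² − 2 + 2cos(α−β) − 2d(sin α + sin β) = 81.206349; p = √p² = 9.011457; φ = atan2(cos α + cos β, d − sin α − sin β) − atan2(2, p) = -0.128987 rad; t = (α − φ) mod 2π = 6.190491 rad, q = (β − φ) mod 2π = 4.689508 rad → L = 3.1·(6.190491 + 9.011457 + 4.689508) = 3.1·19.891456 = 61.663513 m
RLR: c = (6 − d² + 2cos(α−β) + 2d(sin α − sin β))/8 = -5.669124, |c| > 1 → infeasible
LRL: c = (6 − d² + 2cos(α−β) − 2d(sin α − sin β))/8 = -8.738030, |c| > 1 → infeasible
Shortest: LSR with L = 27.355850 m ≈ 27.3558 m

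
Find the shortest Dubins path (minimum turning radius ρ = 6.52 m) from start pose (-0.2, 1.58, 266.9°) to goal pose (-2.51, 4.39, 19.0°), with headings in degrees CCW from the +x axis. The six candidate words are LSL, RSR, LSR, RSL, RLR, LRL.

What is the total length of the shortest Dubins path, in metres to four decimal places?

Let ψ = atan2(Δy, Δx) = atan2(2.81, -2.31) = 129.4224° be the start→goal bearing.
Normalize: d = |goal − start| / ρ = 3.637609/6.52 = 0.557916, α = (θ_start − ψ) mod 360° = 137.4776° = 2.399437 rad, β = (θ_goal − ψ) mod 360° = 249.5776° = 4.355951 rad.
Common terms: sin α = 0.675878, cos α = -0.737013, sin β = -0.937146, cos β = -0.348938, cos(α−β) = -0.376224, d² = 0.311270. Work in radians in the unit-radius frame; every candidate has L = ρ·(t + p + q).
LSL: p² = 2 + d² − 2cos(α−β) + 2d(sin α − sin β) = 4.863580; p = √p² = 2.205353; φ = atan2(cos β − cos α, d + sin α − sin β) = 0.176891 rad; t = (φ − α) mod 2π = 4.060639 rad, q = (β − φ) mod 2π = 4.179060 rad → L = 6.52·(4.060639 + 2.205353 + 4.179060) = 6.52·10.445052 = 68.101740 m
RSR: p² = 2 + d² − 2cos(α−β) + 2d(sin β − sin α) = 1.263856; p = √p² = 1.124214; φ = atan2(cos α − cos β, d − sin α + sin β) = -2.789144 rad; t = (α − φ) mod 2π = 5.188581 rad, q = (φ − β) mod 2π = 5.421275 rad → L = 6.52·(5.188581 + 1.124214 + 5.421275) = 6.52·11.734070 = 76.506137 m
LSR: p² = d² − 2 + 2cos(α−β) + 2d(sin α + sin β) = -2.732709 < 0 → infeasible
RSL: p² = d² − 2 + 2cos(α−β) − 2d(sin α + sin β) = -2.149649 < 0 → infeasible
RLR: c = (6 − d² + 2cos(α−β) + 2d(sin α − sin β))/8 = 0.842018; p = 2π − arccos c = 5.713402 rad; φ = atan2(cos α − cos β, d − sin α + sin β) = -2.789144 rad; t = (α − φ + p/2) mod 2π = 1.762097 rad, q = (α − β − t + p) mod 2π = 1.994791 rad → L = 6.52·(1.762097 + 5.713402 + 1.994791) = 6.52·9.470290 = 61.746293 m
LRL: c = (6 − d² + 2cos(α−β) − 2d(sin α − sin β))/8 = 0.392052; p = 2π − arccos c = 5.115251 rad; φ = atan2(cos β − cos α, d + sin α − sin β) = 0.176891 rad; t = (φ − α + p/2) mod 2π = 0.335079 rad, q = (β − α − t + p) mod 2π = 0.453500 rad → L = 6.52·(0.335079 + 5.115251 + 0.453500) = 6.52·5.903830 = 38.492971 m
Shortest: LRL with L = 38.492971 m ≈ 38.4930 m

38.4930 m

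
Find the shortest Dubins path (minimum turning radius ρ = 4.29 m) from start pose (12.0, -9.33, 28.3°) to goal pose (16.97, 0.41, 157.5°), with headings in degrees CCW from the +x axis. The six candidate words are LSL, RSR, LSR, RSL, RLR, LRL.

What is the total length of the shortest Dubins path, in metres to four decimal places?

Let ψ = atan2(Δy, Δx) = atan2(9.74, 4.97) = 62.9663° be the start→goal bearing.
Normalize: d = |goal − start| / ρ = 10.934738/4.29 = 2.548890, α = (θ_start − ψ) mod 360° = 325.3337° = 5.678145 rad, β = (θ_goal − ψ) mod 360° = 94.5337° = 1.649925 rad.
Common terms: sin α = -0.568796, cos α = 0.822479, sin β = 0.996871, cos β = -0.079046, cos(α−β) = -0.632029, d² = 6.496840. Work in radians in the unit-radius frame; every candidate has L = ρ·(t + p + q).
LSL: p² = 2 + d² − 2cos(α−β) + 2d(sin α − sin β) = 1.779475; p = √p² = 1.333970; φ = atan2(cos β − cos α, d + sin α − sin β) = -0.742078 rad; t = (φ − α) mod 2π = 6.146148 rad, q = (β − φ) mod 2π = 2.392003 rad → L = 4.29·(6.146148 + 1.333970 + 2.392003) = 4.29·9.872120 = 42.351396 m
RSR: p² = 2 + d² − 2cos(α−β) + 2d(sin β − sin α) = 17.742323; p = √p² = 4.212164; φ = atan2(cos α − cos β, d − sin α + sin β) = 0.215698 rad; t = (α − φ) mod 2π = 5.462447 rad, q = (φ − β) mod 2π = 4.848958 rad → L = 4.29·(5.462447 + 4.212164 + 4.848958) = 4.29·14.523569 = 62.306111 m
LSR: p² = d² − 2 + 2cos(α−β) + 2d(sin α + sin β) = 5.415016; p = √p² = 2.327019; φ = atan2(−cos α − cos β, d + sin α + sin β) − atan2(−2, p) = 0.465242 rad; t = (φ − α) mod 2π = 1.070283 rad, q = (φ − β) mod 2π = 5.098503 rad → L = 4.29·(1.070283 + 2.327019 + 5.098503) = 4.29·8.495805 = 36.447004 m
RSL: p² = d² − 2 + 2cos(α−β) − 2d(sin α + sin β) = 1.050548; p = √p² = 1.024962; φ = atan2(cos α + cos β, d − sin α − sin β) − atan2(2, p) = -0.760057 rad; t = (α − φ) mod 2π = 0.155016 rad, q = (β − φ) mod 2π = 2.409981 rad → L = 4.29·(0.155016 + 1.024962 + 2.409981) = 4.29·3.589960 = 15.400927 m
RLR: c = (6 − d² + 2cos(α−β) + 2d(sin α − sin β))/8 = -1.217790, |c| > 1 → infeasible
LRL: c = (6 − d² + 2cos(α−β) − 2d(sin α − sin β))/8 = 0.777566; p = 2π − arccos c = 5.603174 rad; φ = atan2(cos β − cos α, d + sin α − sin β) = -0.742078 rad; t = (φ − α + p/2) mod 2π = 2.664550 rad, q = (β − α − t + p) mod 2π = 5.193590 rad → L = 4.29·(2.664550 + 5.603174 + 5.193590) = 4.29·13.461313 = 57.749035 m
Shortest: RSL with L = 15.400927 m ≈ 15.4009 m

15.4009 m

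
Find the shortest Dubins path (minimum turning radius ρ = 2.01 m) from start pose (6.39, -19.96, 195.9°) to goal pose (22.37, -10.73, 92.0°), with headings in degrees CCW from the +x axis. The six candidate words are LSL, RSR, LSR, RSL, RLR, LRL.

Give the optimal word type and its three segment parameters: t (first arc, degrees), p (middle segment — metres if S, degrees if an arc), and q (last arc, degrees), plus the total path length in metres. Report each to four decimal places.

Let ψ = atan2(Δy, Δx) = atan2(9.23, 15.98) = 30.0106° be the start→goal bearing.
Normalize: d = |goal − start| / ρ = 18.454086/2.01 = 9.181137, α = (θ_start − ψ) mod 360° = 165.8894° = 2.895316 rad, β = (θ_goal − ψ) mod 360° = 61.9894° = 1.081919 rad.
Common terms: sin α = 0.243794, cos α = -0.969827, sin β = 0.882861, cos β = 0.469635, cos(α−β) = -0.240228, d² = 84.293285. Work in radians in the unit-radius frame; every candidate has L = ρ·(t + p + q).
LSL: p² = 2 + d² − 2cos(α−β) + 2d(sin α − sin β) = 75.039031; p = √p² = 8.662507; φ = atan2(cos β − cos α, d + sin α − sin β) = 0.166946 rad; t = (φ − α) mod 2π = 3.554815 rad, q = (β − φ) mod 2π = 0.914973 rad → L = 2.01·(3.554815 + 8.662507 + 0.914973) = 2.01·13.132295 = 26.395914 m
RSR: p² = 2 + d² − 2cos(α−β) + 2d(sin β − sin α) = 98.508451; p = √p² = 9.925142; φ = atan2(cos α − cos β, d − sin α + sin β) = -0.145545 rad; t = (α − φ) mod 2π = 3.040861 rad, q = (φ − β) mod 2π = 5.055721 rad → L = 2.01·(3.040861 + 9.925142 + 5.055721) = 2.01·18.021725 = 36.223667 m
LSR: p² = d² − 2 + 2cos(α−β) + 2d(sin α + sin β) = 102.500781; p = √p² = 10.124267; φ = atan2(−cos α − cos β, d + sin α + sin β) − atan2(−2, p) = 0.243522 rad; t = (φ − α) mod 2π = 3.631391 rad, q = (φ − β) mod 2π = 5.444788 rad → L = 2.01·(3.631391 + 10.124267 + 5.444788) = 2.01·19.200445 = 38.592895 m
RSL: p² = d² − 2 + 2cos(α−β) − 2d(sin α + sin β) = 61.124877; p = √p² = 7.818240; φ = atan2(cos α + cos β, d − sin α − sin β) − atan2(2, p) = -0.312463 rad; t = (α − φ) mod 2π = 3.207779 rad, q = (β − φ) mod 2π = 1.394382 rad → L = 2.01·(3.207779 + 7.818240 + 1.394382) = 2.01·12.420401 = 24.965006 m
RLR: c = (6 − d² + 2cos(α−β) + 2d(sin α − sin β))/8 = -11.313556, |c| > 1 → infeasible
LRL: c = (6 − d² + 2cos(α−β) − 2d(sin α − sin β))/8 = -8.379879, |c| > 1 → infeasible
Shortest: RSL with L = 24.965006 m ≈ 24.9650 m
Convert RSL to answer units (arcs ×180/π): t = 3.207779·180/π = 183.7922°, p = ρ·p = 2.01·7.818240 = 15.7147 m, q = 1.394382·180/π = 79.8922°, L = 24.9650 m.

RSL: t = 183.7922°, p = 15.7147 m, q = 79.8922°, L = 24.9650 m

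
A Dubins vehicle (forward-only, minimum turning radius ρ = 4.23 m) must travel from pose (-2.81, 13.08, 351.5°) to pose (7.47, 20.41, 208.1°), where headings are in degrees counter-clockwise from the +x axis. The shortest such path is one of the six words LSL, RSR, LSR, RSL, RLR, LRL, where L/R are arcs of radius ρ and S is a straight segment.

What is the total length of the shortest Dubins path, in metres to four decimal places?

27.6528 m

Let ψ = atan2(Δy, Δx) = atan2(7.33, 10.28) = 35.4902° be the start→goal bearing.
Normalize: d = |goal − start| / ρ = 12.625660/4.23 = 2.984790, α = (θ_start − ψ) mod 360° = 316.0098° = 5.515411 rad, β = (θ_goal − ψ) mod 360° = 172.6098° = 3.012609 rad.
Common terms: sin α = -0.694535, cos α = 0.719459, sin β = 0.128626, cos β = -0.991693, cos(α−β) = -0.802817, d² = 8.908969. Work in radians in the unit-radius frame; every candidate has L = ρ·(t + p + q).
LSL: p² = 2 + d² − 2cos(α−β) + 2d(sin α − sin β) = 7.600678; p = √p² = 2.756933; φ = atan2(cos β − cos α, d + sin α − sin β) = -0.669600 rad; t = (φ − α) mod 2π = 0.098174 rad, q = (β − φ) mod 2π = 3.682209 rad → L = 4.23·(0.098174 + 2.756933 + 3.682209) = 4.23·6.537316 = 27.652846 m
RSR: p² = 2 + d² − 2cos(α−β) + 2d(sin β − sin α) = 17.428531; p = √p² = 4.174749; φ = atan2(cos α − cos β, d − sin α + sin β) = 0.422324 rad; t = (α − φ) mod 2π = 5.093088 rad, q = (φ − β) mod 2π = 3.692900 rad → L = 4.23·(5.093088 + 4.174749 + 3.692900) = 4.23·12.960737 = 54.823916 m
LSR: p² = d² − 2 + 2cos(α−β) + 2d(sin α + sin β) = 1.925094; p = √p² = 1.387477; φ = atan2(−cos α − cos β, d + sin α + sin β) − atan2(−2, p) = 1.076359 rad; t = (φ − α) mod 2π = 1.844133 rad, q = (φ − β) mod 2π = 4.346935 rad → L = 4.23·(1.844133 + 1.387477 + 4.346935) = 4.23·7.578545 = 32.057247 m
RSL: p² = d² − 2 + 2cos(α−β) − 2d(sin α + sin β) = 8.681575; p = √p² = 2.946451; φ = atan2(cos α + cos β, d − sin α − sin β) − atan2(2, p) = -0.672865 rad; t = (α − φ) mod 2π = 6.188276 rad, q = (β − φ) mod 2π = 3.685474 rad → L = 4.23·(6.188276 + 2.946451 + 3.685474) = 4.23·12.820202 = 54.229453 m
RLR: c = (6 − d² + 2cos(α−β) + 2d(sin α − sin β))/8 = -1.178566, |c| > 1 → infeasible
LRL: c = (6 − d² + 2cos(α−β) − 2d(sin α − sin β))/8 = 0.049915; p = 2π − arccos c = 4.762325 rad; φ = atan2(cos β − cos α, d + sin α − sin β) = -0.669600 rad; t = (φ − α + p/2) mod 2π = 2.479336 rad, q = (β − α − t + p) mod 2π = 6.063372 rad → L = 4.23·(2.479336 + 4.762325 + 6.063372) = 4.23·13.305033 = 56.280290 m
Shortest: LSL with L = 27.652846 m ≈ 27.6528 m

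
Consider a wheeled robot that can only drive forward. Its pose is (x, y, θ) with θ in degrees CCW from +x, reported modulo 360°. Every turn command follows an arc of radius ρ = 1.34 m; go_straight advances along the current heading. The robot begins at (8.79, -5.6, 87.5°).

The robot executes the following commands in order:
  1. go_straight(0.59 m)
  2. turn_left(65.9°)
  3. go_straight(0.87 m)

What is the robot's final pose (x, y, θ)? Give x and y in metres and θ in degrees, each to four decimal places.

(7.2991, -3.3644, 153.4000°)

set_pose: (x, y, θ) = (8.7900, -5.6000, 87.5000°), ρ = 1.34
go_straight(0.59): x += 0.59·cos θ, y += 0.59·sin θ → (8.8157, -5.0106, 87.5000°)
turn_left(65.9°): centre at ρ to the left, rotate +65.9° → (8.0770, -3.7539, 153.4000°)
go_straight(0.87): x += 0.87·cos θ, y += 0.87·sin θ → (7.2991, -3.3644, 153.4000°)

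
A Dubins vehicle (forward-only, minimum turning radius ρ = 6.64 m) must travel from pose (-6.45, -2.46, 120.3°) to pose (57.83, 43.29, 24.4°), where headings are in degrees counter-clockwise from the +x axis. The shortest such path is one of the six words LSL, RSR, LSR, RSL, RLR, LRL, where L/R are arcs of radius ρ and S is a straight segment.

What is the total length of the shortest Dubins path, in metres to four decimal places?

82.3740 m

Let ψ = atan2(Δy, Δx) = atan2(45.75, 64.28) = 35.4406° be the start→goal bearing.
Normalize: d = |goal − start| / ρ = 78.898548/6.64 = 11.882311, α = (θ_start − ψ) mod 360° = 84.8594° = 1.481076 rad, β = (θ_goal − ψ) mod 360° = 348.9594° = 6.090491 rad.
Common terms: sin α = 0.995978, cos α = 0.089600, sin β = -0.191504, cos β = 0.981492, cos(α−β) = -0.102793, d² = 141.189326. Work in radians in the unit-radius frame; every candidate has L = ρ·(t + p + q).
LSL: p² = 2 + d² − 2cos(α−β) + 2d(sin α − sin β) = 171.614980; p = √p² = 13.100190; φ = atan2(cos β − cos α, d + sin α − sin β) = 0.068135 rad; t = (φ − α) mod 2π = 4.870244 rad, q = (β − φ) mod 2π = 6.022355 rad → L = 6.64·(4.870244 + 13.100190 + 6.022355) = 6.64·23.992790 = 159.312125 m
RSR: p² = 2 + d² − 2cos(α−β) + 2d(sin β − sin α) = 115.174842; p = √p² = 10.731954; φ = atan2(cos α − cos β, d − sin α + sin β) = -0.083202 rad; t = (α − φ) mod 2π = 1.564278 rad, q = (φ − β) mod 2π = 0.109493 rad → L = 6.64·(1.564278 + 10.731954 + 0.109493) = 6.64·12.405725 = 82.374014 m
LSR: p² = d² − 2 + 2cos(α−β) + 2d(sin α + sin β) = 158.101747; p = √p² = 12.573852; φ = atan2(−cos α − cos β, d + sin α + sin β) − atan2(−2, p) = 0.073513 rad; t = (φ − α) mod 2π = 4.875622 rad, q = (φ − β) mod 2π = 0.266208 rad → L = 6.64·(4.875622 + 12.573852 + 0.266208) = 6.64·17.715681 = 117.632124 m
RSL: p² = d² − 2 + 2cos(α−β) − 2d(sin α + sin β) = 119.865735; p = √p² = 10.948321; φ = atan2(cos α + cos β, d − sin α − sin β) − atan2(2, p) = -0.084296 rad; t = (α − φ) mod 2π = 1.565372 rad, q = (β − φ) mod 2π = 6.174787 rad → L = 6.64·(1.565372 + 10.948321 + 6.174787) = 6.64·18.688480 = 124.091504 m
RLR: c = (6 − d² + 2cos(α−β) + 2d(sin α − sin β))/8 = -13.396855, |c| > 1 → infeasible
LRL: c = (6 − d² + 2cos(α−β) − 2d(sin α − sin β))/8 = -20.451873, |c| > 1 → infeasible
Shortest: RSR with L = 82.374014 m ≈ 82.3740 m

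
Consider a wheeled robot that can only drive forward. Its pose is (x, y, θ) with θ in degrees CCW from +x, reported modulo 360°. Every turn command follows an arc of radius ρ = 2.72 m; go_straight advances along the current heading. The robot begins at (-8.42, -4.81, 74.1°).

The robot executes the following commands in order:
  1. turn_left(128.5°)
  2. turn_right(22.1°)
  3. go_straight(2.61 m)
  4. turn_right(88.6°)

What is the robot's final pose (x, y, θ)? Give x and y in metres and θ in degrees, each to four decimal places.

(-18.4549, 0.8445, 91.9000°)

set_pose: (x, y, θ) = (-8.4200, -4.8100, 74.1000°), ρ = 2.72
turn_left(128.5°): centre at ρ to the left, rotate +128.5° → (-12.0812, -1.5537, 202.6000°)
turn_right(22.1°): centre at ρ to the right, rotate −22.1° → (-13.1028, -1.7625, 180.5000°)
go_straight(2.61): x += 2.61·cos θ, y += 2.61·sin θ → (-15.7127, -1.7852, 180.5000°)
turn_right(88.6°): centre at ρ to the right, rotate −88.6° → (-18.4549, 0.8445, 91.9000°)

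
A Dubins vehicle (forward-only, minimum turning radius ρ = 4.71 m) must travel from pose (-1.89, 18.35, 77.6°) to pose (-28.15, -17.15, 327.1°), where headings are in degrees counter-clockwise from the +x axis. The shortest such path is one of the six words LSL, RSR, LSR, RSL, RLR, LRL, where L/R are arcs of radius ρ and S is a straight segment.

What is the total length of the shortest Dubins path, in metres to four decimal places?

58.2568 m

Let ψ = atan2(Δy, Δx) = atan2(-35.50, -26.26) = -126.4910° be the start→goal bearing.
Normalize: d = |goal − start| / ρ = 44.156965/4.71 = 9.375152, α = (θ_start − ψ) mod 360° = 204.0910° = 3.562060 rad, β = (θ_goal − ψ) mod 360° = 93.5910° = 1.633471 rad.
Common terms: sin α = -0.408187, cos α = -0.912898, sin β = 0.998037, cos β = -0.062634, cos(α−β) = -0.350207, d² = 87.893473. Work in radians in the unit-radius frame; every candidate has L = ρ·(t + p + q).
LSL: p² = 2 + d² − 2cos(α−β) + 2d(sin α − sin β) = 64.226764; p = √p² = 8.014160; φ = atan2(cos β − cos α, d + sin α − sin β) = 0.106295 rad; t = (φ − α) mod 2π = 2.827420 rad, q = (β − φ) mod 2π = 1.527176 rad → L = 4.71·(2.827420 + 8.014160 + 1.527176) = 4.71·12.368757 = 58.256844 m
RSR: p² = 2 + d² − 2cos(α−β) + 2d(sin β − sin α) = 116.961012; p = √p² = 10.814851; φ = atan2(cos α − cos β, d − sin α + sin β) = -0.078701 rad; t = (α − φ) mod 2π = 3.640761 rad, q = (φ − β) mod 2π = 4.571013 rad → L = 4.71·(3.640761 + 10.814851 + 4.571013) = 4.71·19.026626 = 89.615406 m
LSR: p² = d² − 2 + 2cos(α−β) + 2d(sin α + sin β) = 96.252913; p = √p² = 9.810857; φ = atan2(−cos α − cos β, d + sin α + sin β) − atan2(−2, p) = 0.298685 rad; t = (φ − α) mod 2π = 3.019810 rad, q = (φ − β) mod 2π = 4.948399 rad → L = 4.71·(3.019810 + 9.810857 + 4.948399) = 4.71·17.779066 = 83.739403 m
RSL: p² = d² − 2 + 2cos(α−β) − 2d(sin α + sin β) = 74.133204; p = √p² = 8.610064; φ = atan2(cos α + cos β, d − sin α − sin β) − atan2(2, p) = -0.338827 rad; t = (α − φ) mod 2π = 3.900887 rad, q = (β − φ) mod 2π = 1.972298 rad → L = 4.71·(3.900887 + 8.610064 + 1.972298) = 4.71·14.483250 = 68.216106 m
RLR: c = (6 − d² + 2cos(α−β) + 2d(sin α − sin β))/8 = -13.620126, |c| > 1 → infeasible
LRL: c = (6 − d² + 2cos(α−β) − 2d(sin α − sin β))/8 = -7.028346, |c| > 1 → infeasible
Shortest: LSL with L = 58.256844 m ≈ 58.2568 m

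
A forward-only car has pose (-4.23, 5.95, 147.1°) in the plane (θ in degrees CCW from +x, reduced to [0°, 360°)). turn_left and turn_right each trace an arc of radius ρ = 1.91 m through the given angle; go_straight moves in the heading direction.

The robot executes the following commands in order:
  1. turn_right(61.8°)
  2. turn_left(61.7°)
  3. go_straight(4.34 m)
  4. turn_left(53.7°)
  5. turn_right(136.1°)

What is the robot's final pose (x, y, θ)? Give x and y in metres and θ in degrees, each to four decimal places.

set_pose: (x, y, θ) = (-4.2300, 5.9500, 147.1000°), ρ = 1.91
turn_right(61.8°): centre at ρ to the right, rotate −61.8° → (-5.0961, 7.7102, 85.3000°)
turn_left(61.7°): centre at ρ to the left, rotate +61.7° → (-5.9594, 9.4685, 147.0000°)
go_straight(4.34): x += 4.34·cos θ, y += 4.34·sin θ → (-9.5993, 11.8323, 147.0000°)
turn_left(53.7°): centre at ρ to the left, rotate +53.7° → (-11.3147, 12.0171, 200.7000°)
turn_right(136.1°): centre at ρ to the right, rotate −136.1° → (-13.7152, 14.6231, 64.6000°)

(-13.7152, 14.6231, 64.6000°)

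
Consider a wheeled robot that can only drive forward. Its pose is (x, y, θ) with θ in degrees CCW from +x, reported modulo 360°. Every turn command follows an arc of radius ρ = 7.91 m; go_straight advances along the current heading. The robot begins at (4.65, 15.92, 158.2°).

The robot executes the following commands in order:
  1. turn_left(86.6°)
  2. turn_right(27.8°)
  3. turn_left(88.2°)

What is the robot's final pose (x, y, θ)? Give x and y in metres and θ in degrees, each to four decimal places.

(-9.5448, -1.8825, 305.2000°)

set_pose: (x, y, θ) = (4.6500, 15.9200, 158.2000°), ρ = 7.91
turn_left(86.6°): centre at ρ to the left, rotate +86.6° → (-5.4447, 11.9436, 244.8000°)
turn_right(27.8°): centre at ρ to the right, rotate −27.8° → (-7.8415, 8.9943, 217.0000°)
turn_left(88.2°): centre at ρ to the left, rotate +88.2° → (-9.5448, -1.8825, 305.2000°)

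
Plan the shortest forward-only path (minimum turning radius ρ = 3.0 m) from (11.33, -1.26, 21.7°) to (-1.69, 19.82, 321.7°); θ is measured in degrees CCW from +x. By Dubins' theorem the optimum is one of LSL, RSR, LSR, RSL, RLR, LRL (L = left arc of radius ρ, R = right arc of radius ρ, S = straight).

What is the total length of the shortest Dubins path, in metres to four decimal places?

36.4926 m

Let ψ = atan2(Δy, Δx) = atan2(21.08, -13.02) = 121.7014° be the start→goal bearing.
Normalize: d = |goal − start| / ρ = 24.776739/3.0 = 8.258913, α = (θ_start − ψ) mod 360° = 259.9986° = 4.537831 rad, β = (θ_goal − ψ) mod 360° = 199.9986° = 3.490634 rad.
Common terms: sin α = -0.984803, cos α = -0.173673, sin β = -0.341997, cos β = -0.939701, cos(α−β) = 0.500000, d² = 68.209644. Work in radians in the unit-radius frame; every candidate has L = ρ·(t + p + q).
LSL: p² = 2 + d² − 2cos(α−β) + 2d(sin α − sin β) = 58.591875; p = √p² = 7.654533; φ = atan2(cos β − cos α, d + sin α − sin β) = -0.100243 rad; t = (φ − α) mod 2π = 1.645111 rad, q = (β − φ) mod 2π = 3.590876 rad → L = 3.0·(1.645111 + 7.654533 + 3.590876) = 3.0·12.890521 = 38.671562 m
RSR: p² = 2 + d² − 2cos(α−β) + 2d(sin β − sin α) = 79.827414; p = √p² = 8.934619; φ = atan2(cos α − cos β, d − sin α + sin β) = 0.085842 rad; t = (α − φ) mod 2π = 4.451989 rad, q = (φ − β) mod 2π = 2.878394 rad → L = 3.0·(4.451989 + 8.934619 + 2.878394) = 3.0·16.265002 = 48.795005 m
LSR: p² = d² − 2 + 2cos(α−β) + 2d(sin α + sin β) = 45.293791; p = √p² = 6.730066; φ = atan2(−cos α − cos β, d + sin α + sin β) − atan2(−2, p) = 0.448113 rad; t = (φ − α) mod 2π = 2.193467 rad, q = (φ − β) mod 2π = 3.240665 rad → L = 3.0·(2.193467 + 6.730066 + 3.240665) = 3.0·12.164198 = 36.492595 m
RSL: p² = d² − 2 + 2cos(α−β) − 2d(sin α + sin β) = 89.125498; p = √p² = 9.440630; φ = atan2(cos α + cos β, d − sin α − sin β) − atan2(2, p) = -0.324395 rad; t = (α − φ) mod 2π = 4.862226 rad, q = (β − φ) mod 2π = 3.815028 rad → L = 3.0·(4.862226 + 9.440630 + 3.815028) = 3.0·18.117884 = 54.353653 m
RLR: c = (6 − d² + 2cos(α−β) + 2d(sin α − sin β))/8 = -8.978427, |c| > 1 → infeasible
LRL: c = (6 − d² + 2cos(α−β) − 2d(sin α − sin β))/8 = -6.323984, |c| > 1 → infeasible
Shortest: LSR with L = 36.492595 m ≈ 36.4926 m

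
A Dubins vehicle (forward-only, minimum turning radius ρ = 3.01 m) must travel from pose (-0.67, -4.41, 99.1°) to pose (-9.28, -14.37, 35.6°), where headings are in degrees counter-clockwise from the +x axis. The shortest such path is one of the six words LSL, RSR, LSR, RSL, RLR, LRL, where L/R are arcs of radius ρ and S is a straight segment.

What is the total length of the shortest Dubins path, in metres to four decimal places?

25.7807 m

Let ψ = atan2(Δy, Δx) = atan2(-9.96, -8.61) = -130.8420° be the start→goal bearing.
Normalize: d = |goal − start| / ρ = 13.165626/3.01 = 4.373962, α = (θ_start − ψ) mod 360° = 229.9420° = 4.013246 rad, β = (θ_goal − ψ) mod 360° = 166.4420° = 2.904961 rad.
Common terms: sin α = -0.765394, cos α = -0.643562, sin β = 0.234429, cos β = -0.972133, cos(α−β) = 0.446198, d² = 19.131544. Work in radians in the unit-radius frame; every candidate has L = ρ·(t + p + q).
LSL: p² = 2 + d² − 2cos(α−β) + 2d(sin α − sin β) = 11.492775; p = √p² = 3.390100; φ = atan2(cos β − cos α, d + sin α − sin β) = -0.097073 rad; t = (φ − α) mod 2π = 2.172867 rad, q = (β − φ) mod 2π = 3.002035 rad → L = 3.01·(2.172867 + 3.390100 + 3.002035) = 3.01·8.565001 = 25.780652 m
RSR: p² = 2 + d² − 2cos(α−β) + 2d(sin β − sin α) = 28.985522; p = √p² = 5.383820; φ = atan2(cos α − cos β, d − sin α + sin β) = 0.061067 rad; t = (α − φ) mod 2π = 3.952178 rad, q = (φ − β) mod 2π = 3.439291 rad → L = 3.01·(3.952178 + 5.383820 + 3.439291) = 3.01·12.775290 = 38.453622 m
LSR: p² = d² − 2 + 2cos(α−β) + 2d(sin α + sin β) = 13.379101; p = √p² = 3.657745; φ = atan2(−cos α − cos β, d + sin α + sin β) − atan2(−2, p) = 0.898361 rad; t = (φ − α) mod 2π = 3.168301 rad, q = (φ − β) mod 2π = 4.276585 rad → L = 3.01·(3.168301 + 3.657745 + 4.276585) = 3.01·11.102632 = 33.418922 m
RSL: p² = d² − 2 + 2cos(α−β) − 2d(sin α + sin β) = 22.668778; p = √p² = 4.761174; φ = atan2(cos α + cos β, d − sin α − sin β) − atan2(2, p) = -0.715892 rad; t = (α − φ) mod 2π = 4.729137 rad, q = (β − φ) mod 2π = 3.620853 rad → L = 3.01·(4.729137 + 4.761174 + 3.620853) = 3.01·13.111164 = 39.464604 m
RLR: c = (6 − d² + 2cos(α−β) + 2d(sin α − sin β))/8 = -2.623190, |c| > 1 → infeasible
LRL: c = (6 − d² + 2cos(α−β) − 2d(sin α − sin β))/8 = -0.436597; p = 2π − arccos c = 4.260577 rad; φ = atan2(cos β − cos α, d + sin α − sin β) = -0.097073 rad; t = (φ − α + p/2) mod 2π = 4.303155 rad, q = (β − α − t + p) mod 2π = 5.132323 rad → L = 3.01·(4.303155 + 4.260577 + 5.132323) = 3.01·13.696054 = 41.225123 m
Shortest: LSL with L = 25.780652 m ≈ 25.7807 m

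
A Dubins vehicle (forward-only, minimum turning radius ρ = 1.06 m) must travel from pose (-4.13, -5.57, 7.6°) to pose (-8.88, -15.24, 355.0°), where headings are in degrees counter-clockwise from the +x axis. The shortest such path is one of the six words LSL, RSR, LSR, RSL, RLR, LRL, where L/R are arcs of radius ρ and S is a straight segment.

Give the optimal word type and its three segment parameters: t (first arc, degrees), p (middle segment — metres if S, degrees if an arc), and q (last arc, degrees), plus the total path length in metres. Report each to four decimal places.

Let ψ = atan2(Δy, Δx) = atan2(-9.67, -4.75) = -116.1607° be the start→goal bearing.
Normalize: d = |goal − start| / ρ = 10.773644/1.06 = 10.163815, α = (θ_start − ψ) mod 360° = 123.7607° = 2.160032 rad, β = (θ_goal − ψ) mod 360° = 111.1607° = 1.940121 rad.
Common terms: sin α = 0.831366, cos α = -0.555726, sin β = 0.932571, cos β = -0.360985, cos(α−β) = 0.975917, d² = 103.303133. Work in radians in the unit-radius frame; every candidate has L = ρ·(t + p + q).
LSL: p² = 2 + d² − 2cos(α−β) + 2d(sin α − sin β) = 101.294024; p = √p² = 10.064493; φ = atan2(cos β − cos α, d + sin α − sin β) = 0.019350 rad; t = (φ − α) mod 2π = 4.142504 rad, q = (β − φ) mod 2π = 1.920770 rad → L = 1.06·(4.142504 + 10.064493 + 1.920770) = 1.06·16.127767 = 17.095433 m
RSR: p² = 2 + d² − 2cos(α−β) + 2d(sin β − sin α) = 105.408575; p = √p² = 10.266868; φ = atan2(cos α − cos β, d − sin α + sin β) = -0.018969 rad; t = (α − φ) mod 2π = 2.179001 rad, q = (φ − β) mod 2π = 4.324096 rad → L = 1.06·(2.179001 + 10.266868 + 4.324096) = 1.06·16.769965 = 17.776162 m
LSR: p² = d² − 2 + 2cos(α−β) + 2d(sin α + sin β) = 139.111625; p = √p² = 11.794559; φ = atan2(−cos α − cos β, d + sin α + sin β) − atan2(−2, p) = 0.244676 rad; t = (φ − α) mod 2π = 4.367830 rad, q = (φ − β) mod 2π = 4.587741 rad → L = 1.06·(4.367830 + 11.794559 + 4.587741) = 1.06·20.750130 = 21.995138 m
RSL: p² = d² − 2 + 2cos(α−β) − 2d(sin α + sin β) = 67.398308; p = √p² = 8.209647; φ = atan2(cos α + cos β, d − sin α − sin β) − atan2(2, p) = -0.347665 rad; t = (α − φ) mod 2π = 2.507697 rad, q = (β − φ) mod 2π = 2.287785 rad → L = 1.06·(2.507697 + 8.209647 + 2.287785) = 1.06·13.005130 = 13.785437 m
RLR: c = (6 − d² + 2cos(α−β) + 2d(sin α − sin β))/8 = -12.176072, |c| > 1 → infeasible
LRL: c = (6 − d² + 2cos(α−β) − 2d(sin α − sin β))/8 = -11.661753, |c| > 1 → infeasible
Shortest: RSL with L = 13.785437 m ≈ 13.7854 m
Convert RSL to answer units (arcs ×180/π): t = 2.507697·180/π = 143.6805°, p = ρ·p = 1.06·8.209647 = 8.7022 m, q = 2.287785·180/π = 131.0805°, L = 13.7854 m.

RSL: t = 143.6805°, p = 8.7022 m, q = 131.0805°, L = 13.7854 m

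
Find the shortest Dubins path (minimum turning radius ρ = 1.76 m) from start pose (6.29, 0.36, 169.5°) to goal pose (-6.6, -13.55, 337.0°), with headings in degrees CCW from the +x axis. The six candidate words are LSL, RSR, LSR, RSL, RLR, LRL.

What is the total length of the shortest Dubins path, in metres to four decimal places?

Let ψ = atan2(Δy, Δx) = atan2(-13.91, -12.89) = -132.8204° be the start→goal bearing.
Normalize: d = |goal − start| / ρ = 18.964182/1.76 = 10.775103, α = (θ_start − ψ) mod 360° = 302.3204° = 5.276486 rad, β = (θ_goal − ψ) mod 360° = 109.8204° = 1.916727 rad.
Common terms: sin α = -0.845072, cos α = 0.534653, sin β = 0.940760, cos β = -0.339073, cos(α−β) = -0.976296, d² = 116.102854. Work in radians in the unit-radius frame; every candidate has L = ρ·(t + p + q).
LSL: p² = 2 + d² − 2cos(α−β) + 2d(sin α − sin β) = 81.570402; p = √p² = 9.031633; φ = atan2(cos β − cos α, d + sin α − sin β) = -0.096892 rad; t = (φ − α) mod 2π = 0.909807 rad, q = (β − φ) mod 2π = 2.013620 rad → L = 1.76·(0.909807 + 9.031633 + 2.013620) = 1.76·11.955060 = 21.040905 m
RSR: p² = 2 + d² − 2cos(α−β) + 2d(sin β − sin α) = 158.540490; p = √p² = 12.591286; φ = atan2(cos α − cos β, d − sin α + sin β) = 0.069447 rad; t = (α − φ) mod 2π = 5.207039 rad, q = (φ − β) mod 2π = 4.435905 rad → L = 1.76·(5.207039 + 12.591286 + 4.435905) = 1.76·22.234230 = 39.132245 m
LSR: p² = d² − 2 + 2cos(α−β) + 2d(sin α + sin β) = 114.212370; p = √p² = 10.687019; φ = atan2(−cos α − cos β, d + sin α + sin β) − atan2(−2, p) = 0.167014 rad; t = (φ − α) mod 2π = 1.173713 rad, q = (φ − β) mod 2π = 4.533471 rad → L = 1.76·(1.173713 + 10.687019 + 4.533471) = 1.76·16.394203 = 28.853797 m
RSL: p² = d² − 2 + 2cos(α−β) − 2d(sin α + sin β) = 110.088154; p = √p² = 10.492290; φ = atan2(cos α + cos β, d − sin α − sin β) − atan2(2, p) = -0.170045 rad; t = (α − φ) mod 2π = 5.446531 rad, q = (β − φ) mod 2π = 2.086772 rad → L = 1.76·(5.446531 + 10.492290 + 2.086772) = 1.76·18.025594 = 31.725045 m
RLR: c = (6 − d² + 2cos(α−β) + 2d(sin α − sin β))/8 = -18.817561, |c| > 1 → infeasible
LRL: c = (6 − d² + 2cos(α−β) − 2d(sin α − sin β))/8 = -9.196300, |c| > 1 → infeasible
Shortest: LSL with L = 21.040905 m ≈ 21.0409 m

21.0409 m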